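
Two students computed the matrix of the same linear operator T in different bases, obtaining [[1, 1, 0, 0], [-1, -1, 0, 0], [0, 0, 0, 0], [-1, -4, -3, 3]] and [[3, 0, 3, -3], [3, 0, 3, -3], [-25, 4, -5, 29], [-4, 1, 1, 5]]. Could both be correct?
Yes.

Two matrices over a field are similar if and only if they have the same invariant factors.

Both A and B have characteristic polynomial x^3(x - 3) and minimal polynomial x^2(x - 3). Computing further, both have invariant factors x, x^2(x - 3). Hence A and B are similar.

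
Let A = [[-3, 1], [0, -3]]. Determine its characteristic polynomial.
xI - A = [[x + 3, -1], [0, x + 3]].

Expanding det(xI - A) along the first row:
det(xI - A) = + (x + 3)·det([[x + 3]]) - (-1)·det([[0]]).

Evaluating gives χ_A(x) = x^2 + 6x + 9 = (x + 3)^2.

χ_A(x) = (x + 3)^2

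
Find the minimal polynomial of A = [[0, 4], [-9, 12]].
m_A(x) = (x - 6)^2

The characteristic polynomial factors as (x - 6)^2. The minimal polynomial is ∏(x - λ)^{k_λ} where k_λ is the size of the largest Jordan block at λ.

For λ = 6: rank(A - 6I) = 1, and the largest Jordan block has size 2 (the smallest k with rank((A - 6I)^k) = rank((A - 6I)^(k+1))).

So m_A(x) = (x - 6)^2.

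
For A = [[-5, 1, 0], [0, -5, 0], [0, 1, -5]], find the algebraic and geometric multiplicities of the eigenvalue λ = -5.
algebraic multiplicity 3, geometric multiplicity 2

The characteristic polynomial is (x + 5)^3, so the factor x + 5 appears with exponent 3: the algebraic multiplicity is 3.

rank(A + 5I) = 1, so the eigenspace has dimension 3 - 1 = 2: the geometric multiplicity is 2.

Since 2 < 3, A is not diagonalizable.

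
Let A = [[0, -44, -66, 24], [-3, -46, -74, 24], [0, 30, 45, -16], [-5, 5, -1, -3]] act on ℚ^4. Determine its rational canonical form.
The invariant factors of A (the non-unit diagonal entries of the Smith normal form of xI - A over ℚ[x]) are (x - 1)(x + 2)(x^2 + 3x + 4), each dividing the next. The characteristic polynomial is their product, (x - 1)(x + 2)(x^2 + 3x + 4).

The rational canonical form is the block-diagonal matrix of companion matrices C(f_i):
R = [[0, 0, 0, 8], [1, 0, 0, 2], [0, 1, 0, -5], [0, 0, 1, -4]].

Note the characteristic polynomial does not split into linear factors over ℚ, so A has no Jordan form over ℚ; the rational canonical form exists over any field.

R = [[0, 0, 0, 8], [1, 0, 0, 2], [0, 1, 0, -5], [0, 0, 1, -4]]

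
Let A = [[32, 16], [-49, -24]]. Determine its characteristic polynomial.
χ_A(x) = (x - 4)^2

xI - A = [[x - 32, -16], [49, x + 24]].

Expanding det(xI - A) along the first row:
det(xI - A) = + (x - 32)·det([[x + 24]]) - (-16)·det([[49]]).

Evaluating gives χ_A(x) = x^2 - 8x + 16 = (x - 4)^2.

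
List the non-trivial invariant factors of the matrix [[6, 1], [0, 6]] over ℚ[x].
(x - 6)^2

The Jordan structure of A has elementary divisors (x - 6)^2. Arranging the block sizes at each eigenvalue in decreasing order and taking row products gives the invariant factors.

Invariant factors (smallest first, each dividing the next): (x - 6)^2.

Check: the last factor (x - 6)^2 is the minimal polynomial, and the product (x - 6)^2 is the characteristic polynomial.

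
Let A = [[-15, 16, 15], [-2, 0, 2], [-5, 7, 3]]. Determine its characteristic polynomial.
xI - A = [[x + 15, -16, -15], [2, x, -2], [5, -7, x - 3]].

Expanding det(xI - A) along the first row:
det(xI - A) = + (x + 15)·det([[x, -2], [-7, x - 3]]) - (-16)·det([[2, -2], [5, x - 3]]) + (-15)·det([[2, x], [5, -7]]).

Evaluating gives χ_A(x) = x^3 + 12x^2 + 48x + 64 = (x + 4)^3.

χ_A(x) = (x + 4)^3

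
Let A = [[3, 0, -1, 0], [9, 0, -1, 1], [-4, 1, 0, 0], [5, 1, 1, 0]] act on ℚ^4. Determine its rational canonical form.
The invariant factors of A (the non-unit diagonal entries of the Smith normal form of xI - A over ℚ[x]) are (x - 3)(x^3 - 4x - 4), each dividing the next. The characteristic polynomial is their product, (x - 3)(x^3 - 4x - 4).

The rational canonical form is the block-diagonal matrix of companion matrices C(f_i):
R = [[0, 0, 0, -12], [1, 0, 0, -8], [0, 1, 0, 4], [0, 0, 1, 3]].

Note the characteristic polynomial does not split into linear factors over ℚ, so A has no Jordan form over ℚ; the rational canonical form exists over any field.

R = [[0, 0, 0, -12], [1, 0, 0, -8], [0, 1, 0, 4], [0, 0, 1, 3]]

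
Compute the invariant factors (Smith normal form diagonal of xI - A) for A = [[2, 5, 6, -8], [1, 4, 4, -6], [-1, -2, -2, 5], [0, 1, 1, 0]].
(x - 1)^2, (x - 1)^2

The Jordan structure of A has elementary divisors (x - 1)^2, (x - 1)^2. Arranging the block sizes at each eigenvalue in decreasing order and taking row products gives the invariant factors.

Invariant factors (smallest first, each dividing the next): (x - 1)^2, (x - 1)^2.

Check: the last factor (x - 1)^2 is the minimal polynomial, and the product (x - 1)^4 is the characteristic polynomial.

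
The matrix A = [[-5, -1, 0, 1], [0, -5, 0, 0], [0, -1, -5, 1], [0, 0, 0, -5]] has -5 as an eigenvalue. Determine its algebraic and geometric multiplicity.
algebraic multiplicity 4, geometric multiplicity 3

The characteristic polynomial is (x + 5)^4, so the factor x + 5 appears with exponent 4: the algebraic multiplicity is 4.

rank(A + 5I) = 1, so the eigenspace has dimension 4 - 1 = 3: the geometric multiplicity is 3.

Since 3 < 4, A is not diagonalizable.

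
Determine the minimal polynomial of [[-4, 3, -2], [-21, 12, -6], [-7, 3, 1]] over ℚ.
m_A(x) = (x - 3)^2

The characteristic polynomial factors as (x - 3)^3. The minimal polynomial is ∏(x - λ)^{k_λ} where k_λ is the size of the largest Jordan block at λ.

For λ = 3: rank(A - 3I) = 1, and the largest Jordan block has size 2 (the smallest k with rank((A - 3I)^k) = rank((A - 3I)^(k+1))).

So m_A(x) = (x - 3)^2.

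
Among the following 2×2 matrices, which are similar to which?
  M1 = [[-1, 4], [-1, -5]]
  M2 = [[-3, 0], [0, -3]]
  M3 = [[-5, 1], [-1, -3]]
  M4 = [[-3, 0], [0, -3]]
3 classes: {M1}, {M2, M4}, {M3}

Characteristic polynomials: χ_{M1} = (x + 3)^2, χ_{M2} = (x + 3)^2, χ_{M3} = (x + 4)^2, χ_{M4} = (x + 3)^2.

{M1}: invariant factors (x + 3)^2.

{M2, M4}: invariant factors x + 3, x + 3.

{M3}: invariant factors (x + 4)^2.

Matrices are similar if and only if their invariant-factor lists agree; the partition into similarity classes is {M1}, {M2, M4}, {M3}.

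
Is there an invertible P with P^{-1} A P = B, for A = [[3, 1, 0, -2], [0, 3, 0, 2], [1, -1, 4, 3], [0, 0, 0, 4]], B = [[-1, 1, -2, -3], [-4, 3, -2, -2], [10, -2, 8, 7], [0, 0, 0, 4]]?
Two matrices over a field are similar if and only if they have the same invariant factors.

Both A and B have characteristic polynomial (x - 4)^2(x - 3)^2 and minimal polynomial (x - 4)^2(x - 3)^2. Computing further, both have invariant factors (x - 4)^2(x - 3)^2. Hence A and B are similar.

Yes.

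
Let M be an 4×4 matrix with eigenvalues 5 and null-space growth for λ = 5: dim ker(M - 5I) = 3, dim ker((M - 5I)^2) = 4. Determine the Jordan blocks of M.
Jordan blocks: (5, 2), (5, 1), (5, 1)

λ = 5: successive nullity increments [3, 1] count blocks of size ≥ k; block sizes are [2, 1, 1].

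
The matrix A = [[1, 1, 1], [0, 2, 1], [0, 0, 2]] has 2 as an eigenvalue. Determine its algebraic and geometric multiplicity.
The characteristic polynomial is (x - 2)^2(x - 1), so the factor x - 2 appears with exponent 2: the algebraic multiplicity is 2.

rank(A - 2I) = 2, so the eigenspace has dimension 3 - 2 = 1: the geometric multiplicity is 1.

Since 1 < 2, A is not diagonalizable.

algebraic multiplicity 2, geometric multiplicity 1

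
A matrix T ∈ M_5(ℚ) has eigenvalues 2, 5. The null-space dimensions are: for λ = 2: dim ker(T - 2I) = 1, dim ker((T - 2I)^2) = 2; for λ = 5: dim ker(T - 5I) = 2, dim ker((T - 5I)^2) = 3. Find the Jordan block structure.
Jordan blocks: (2, 2), (5, 2), (5, 1)

λ = 2: successive nullity increments [1, 1] count blocks of size ≥ k; block sizes are [2].
λ = 5: successive nullity increments [2, 1] count blocks of size ≥ k; block sizes are [2, 1].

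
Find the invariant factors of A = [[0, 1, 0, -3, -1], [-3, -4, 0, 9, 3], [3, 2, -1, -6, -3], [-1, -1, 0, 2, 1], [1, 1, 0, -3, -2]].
The Jordan structure of A has elementary divisors (x + 1)^2, (x + 1)^2, (x + 1). Arranging the block sizes at each eigenvalue in decreasing order and taking row products gives the invariant factors.

Invariant factors (smallest first, each dividing the next): x + 1, (x + 1)^2, (x + 1)^2.

Check: the last factor (x + 1)^2 is the minimal polynomial, and the product (x + 1)^5 is the characteristic polynomial.

x + 1, (x + 1)^2, (x + 1)^2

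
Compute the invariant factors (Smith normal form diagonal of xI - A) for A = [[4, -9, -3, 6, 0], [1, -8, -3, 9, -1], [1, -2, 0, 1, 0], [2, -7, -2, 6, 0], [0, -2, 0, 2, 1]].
The Jordan structure of A has elementary divisors x^2, (x - 1)^2, (x - 1). Arranging the block sizes at each eigenvalue in decreasing order and taking row products gives the invariant factors.

Invariant factors (smallest first, each dividing the next): x - 1, x^2(x - 1)^2.

Check: the last factor x^2(x - 1)^2 is the minimal polynomial, and the product x^2(x - 1)^3 is the characteristic polynomial.

x - 1, x^2(x - 1)^2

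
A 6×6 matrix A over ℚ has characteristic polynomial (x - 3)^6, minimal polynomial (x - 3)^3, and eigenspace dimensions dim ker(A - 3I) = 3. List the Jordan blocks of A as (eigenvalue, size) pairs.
Jordan blocks: (3, 3), (3, 2), (3, 1)

λ = 3: algebraic multiplicity 6 (exponent in χ_A), largest block size 3 (exponent in m_A), 3 blocks (geometric multiplicity). These force block sizes [3, 2, 1].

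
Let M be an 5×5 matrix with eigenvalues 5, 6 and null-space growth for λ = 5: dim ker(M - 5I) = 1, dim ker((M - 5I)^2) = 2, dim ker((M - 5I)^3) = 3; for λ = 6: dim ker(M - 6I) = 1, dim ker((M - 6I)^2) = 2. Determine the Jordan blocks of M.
Jordan blocks: (5, 3), (6, 2)

λ = 5: successive nullity increments [1, 1, 1] count blocks of size ≥ k; block sizes are [3].
λ = 6: successive nullity increments [1, 1] count blocks of size ≥ k; block sizes are [2].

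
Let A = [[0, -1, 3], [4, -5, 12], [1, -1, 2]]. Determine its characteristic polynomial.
xI - A = [[x, 1, -3], [-4, x + 5, -12], [-1, 1, x - 2]].

Expanding det(xI - A) along the first row:
det(xI - A) = + (x)·det([[x + 5, -12], [1, x - 2]]) - (1)·det([[-4, -12], [-1, x - 2]]) + (-3)·det([[-4, x + 5], [-1, 1]]).

Evaluating gives χ_A(x) = x^3 + 3x^2 + 3x + 1 = (x + 1)^3.

χ_A(x) = (x + 1)^3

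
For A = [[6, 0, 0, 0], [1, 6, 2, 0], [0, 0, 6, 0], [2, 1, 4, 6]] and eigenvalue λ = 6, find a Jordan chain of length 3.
v_1 = [[-1, 0, 1, 0]]^T, v_2 = [[0, 1, 0, 2]]^T, v_3 = [[0, 0, 0, 1]]^T

We seek v_1 ∈ ker((A - 6I)^3) \ ker((A - 6I)^2), then set v_{i+1} = (A - 6I) v_i.

One such chain is v_1 = [[-1, 0, 1, 0]]^T, v_2 = [[0, 1, 0, 2]]^T, v_3 = [[0, 0, 0, 1]]^T. Check: (A - 6I) v_3 = [[0, 0, 0, 0]]^T = 0.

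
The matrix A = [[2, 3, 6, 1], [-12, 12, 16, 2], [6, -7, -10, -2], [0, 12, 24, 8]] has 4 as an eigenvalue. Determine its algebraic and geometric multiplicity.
The characteristic polynomial is (x - 4)^2(x - 2)^2, so the factor x - 4 appears with exponent 2: the algebraic multiplicity is 2.

rank(A - 4I) = 3, so the eigenspace has dimension 4 - 3 = 1: the geometric multiplicity is 1.

Since 1 < 2, A is not diagonalizable.

algebraic multiplicity 2, geometric multiplicity 1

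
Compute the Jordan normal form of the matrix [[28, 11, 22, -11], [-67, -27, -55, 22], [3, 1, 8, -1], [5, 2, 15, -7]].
J = [[-5, 1, 0, 0], [0, -5, 0, 0], [0, 0, 6, 1], [0, 0, 0, 6]]

The characteristic polynomial is det(xI - A) = (x - 6)^2(x + 5)^2, so the eigenvalues are -5 (algebraic multiplicity 2), 6 (algebraic multiplicity 2).

For λ = -5: rank(A + 5I) = 3, rank((A + 5I)^2) = 2. The eigenspace has dimension 4 - 3 = 1, so there is 1 Jordan block; the rank sequence gives block sizes [2].

For λ = 6: rank(A - 6I) = 3, rank((A - 6I)^2) = 2. The eigenspace has dimension 4 - 3 = 1, so there is 1 Jordan block; the rank sequence gives block sizes [2].

Assembling the blocks gives the Jordan form J above.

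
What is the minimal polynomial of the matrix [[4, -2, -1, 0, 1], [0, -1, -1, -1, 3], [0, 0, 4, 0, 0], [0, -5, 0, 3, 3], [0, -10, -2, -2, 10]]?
m_A(x) = (x - 4)^3

The characteristic polynomial factors as (x - 4)^5. The minimal polynomial is ∏(x - λ)^{k_λ} where k_λ is the size of the largest Jordan block at λ.

For λ = 4: rank(A - 4I) = 3, and the largest Jordan block has size 3 (the smallest k with rank((A - 4I)^k) = rank((A - 4I)^(k+1))).

So m_A(x) = (x - 4)^3.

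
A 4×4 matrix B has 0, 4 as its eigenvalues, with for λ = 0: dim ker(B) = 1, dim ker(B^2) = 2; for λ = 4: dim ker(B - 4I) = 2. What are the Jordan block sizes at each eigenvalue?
Jordan blocks: (0, 2), (4, 1), (4, 1)

λ = 0: successive nullity increments [1, 1] count blocks of size ≥ k; block sizes are [2].
λ = 4: successive nullity increments [2] count blocks of size ≥ k; block sizes are [1, 1].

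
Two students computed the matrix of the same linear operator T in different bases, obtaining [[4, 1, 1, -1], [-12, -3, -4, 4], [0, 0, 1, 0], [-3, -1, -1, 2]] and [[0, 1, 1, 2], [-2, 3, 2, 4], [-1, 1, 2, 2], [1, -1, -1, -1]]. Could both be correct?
Yes.

Two matrices over a field are similar if and only if they have the same invariant factors.

Both A and B have characteristic polynomial (x - 1)^4 and minimal polynomial (x - 1)^2. Computing further, both have invariant factors x - 1, x - 1, (x - 1)^2. Hence A and B are similar.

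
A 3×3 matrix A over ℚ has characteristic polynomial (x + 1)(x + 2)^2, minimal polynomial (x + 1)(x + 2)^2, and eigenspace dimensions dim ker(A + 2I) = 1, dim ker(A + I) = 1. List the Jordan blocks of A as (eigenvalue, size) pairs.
λ = -2: algebraic multiplicity 2 (exponent in χ_A), largest block size 2 (exponent in m_A), 1 block (geometric multiplicity). This forces block sizes [2].
λ = -1: algebraic multiplicity 1 (exponent in χ_A), largest block size 1 (exponent in m_A), 1 block (geometric multiplicity). This forces block sizes [1].

Jordan blocks: (-2, 2), (-1, 1)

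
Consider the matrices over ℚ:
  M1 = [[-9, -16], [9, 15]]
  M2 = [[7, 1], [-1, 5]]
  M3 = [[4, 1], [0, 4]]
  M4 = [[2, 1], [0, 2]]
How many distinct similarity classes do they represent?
Characteristic polynomials: χ_{M1} = (x - 3)^2, χ_{M2} = (x - 6)^2, χ_{M3} = (x - 4)^2, χ_{M4} = (x - 2)^2.

{M1}: invariant factors (x - 3)^2.

{M2}: invariant factors (x - 6)^2.

{M3}: invariant factors (x - 4)^2.

{M4}: invariant factors (x - 2)^2.

Matrices are similar if and only if their invariant-factor lists agree; the partition into similarity classes is {M1}, {M2}, {M3}, {M4}.

4 classes: {M1}, {M2}, {M3}, {M4}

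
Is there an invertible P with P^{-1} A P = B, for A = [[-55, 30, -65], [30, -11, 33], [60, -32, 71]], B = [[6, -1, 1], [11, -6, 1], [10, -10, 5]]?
Yes.

Two matrices over a field are similar if and only if they have the same invariant factors.

Both A and B have characteristic polynomial (x - 5)^2(x + 5) and minimal polynomial (x - 5)^2(x + 5). Computing further, both have invariant factors (x - 5)^2(x + 5). Hence A and B are similar.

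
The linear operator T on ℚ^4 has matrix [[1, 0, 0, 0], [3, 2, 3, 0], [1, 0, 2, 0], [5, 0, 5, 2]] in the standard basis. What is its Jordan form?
J = [[1, 0, 0, 0], [0, 2, 1, 0], [0, 0, 2, 0], [0, 0, 0, 2]]

The characteristic polynomial is det(xI - A) = (x - 2)^3(x - 1), so the eigenvalues are 1 (algebraic multiplicity 1), 2 (algebraic multiplicity 3).

For λ = 1: algebraic multiplicity 1 gives one 1×1 block.

For λ = 2: rank(A - 2I) = 2, rank((A - 2I)^2) = 1. The eigenspace has dimension 4 - 2 = 2, so there are 2 Jordan blocks; the rank sequence gives block sizes [2, 1].

Assembling the blocks gives the Jordan form J above.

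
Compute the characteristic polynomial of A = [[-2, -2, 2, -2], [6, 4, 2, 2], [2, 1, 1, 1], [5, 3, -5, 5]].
χ_A(x) = (x - 2)^4

xI - A = [[x + 2, 2, -2, 2], [-6, x - 4, -2, -2], [-2, -1, x - 1, -1], [-5, -3, 5, x - 5]].

Expanding det(xI - A) along the first row:
det(xI - A) = + (x + 2)·det([[x - 4, -2, -2], [-1, x - 1, -1], [-3, 5, x - 5]]) - (2)·det([[-6, -2, -2], [-2, x - 1, -1], [-5, 5, x - 5]]) + (-2)·det([[-6, x - 4, -2], [-2, -1, -1], [-5, -3, x - 5]]) - (2)·det([[-6, x - 4, -2], [-2, -1, x - 1], [-5, -3, 5]]).

Evaluating gives χ_A(x) = x^4 - 8x^3 + 24x^2 - 32x + 16 = (x - 2)^4.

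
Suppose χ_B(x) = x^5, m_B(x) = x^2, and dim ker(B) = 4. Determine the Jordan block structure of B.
Jordan blocks: (0, 2), (0, 1), (0, 1), (0, 1)

λ = 0: algebraic multiplicity 5 (exponent in χ_B), largest block size 2 (exponent in m_B), 4 blocks (geometric multiplicity). These force block sizes [2, 1, 1, 1].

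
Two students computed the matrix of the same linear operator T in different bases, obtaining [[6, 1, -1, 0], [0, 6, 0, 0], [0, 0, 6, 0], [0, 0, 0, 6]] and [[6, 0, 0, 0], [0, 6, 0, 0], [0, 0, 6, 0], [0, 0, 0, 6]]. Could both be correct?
Both have characteristic polynomial (x - 6)^4, but the minimal polynomial of A is (x - 6)^2 while the minimal polynomial of B is x - 6. The minimal polynomial is a similarity invariant, so A and B are not similar.

No.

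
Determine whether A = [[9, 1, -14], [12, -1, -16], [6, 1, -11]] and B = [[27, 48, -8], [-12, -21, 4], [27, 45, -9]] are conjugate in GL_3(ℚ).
Yes.

Two matrices over a field are similar if and only if they have the same invariant factors.

Both A and B have characteristic polynomial (x - 3)(x + 3)^2 and minimal polynomial (x - 3)(x + 3)^2. Computing further, both have invariant factors (x - 3)(x + 3)^2. Hence A and B are similar.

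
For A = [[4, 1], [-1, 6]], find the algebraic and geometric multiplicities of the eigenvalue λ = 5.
The characteristic polynomial is (x - 5)^2, so the factor x - 5 appears with exponent 2: the algebraic multiplicity is 2.

rank(A - 5I) = 1, so the eigenspace has dimension 2 - 1 = 1: the geometric multiplicity is 1.

Since 1 < 2, A is not diagonalizable.

algebraic multiplicity 2, geometric multiplicity 1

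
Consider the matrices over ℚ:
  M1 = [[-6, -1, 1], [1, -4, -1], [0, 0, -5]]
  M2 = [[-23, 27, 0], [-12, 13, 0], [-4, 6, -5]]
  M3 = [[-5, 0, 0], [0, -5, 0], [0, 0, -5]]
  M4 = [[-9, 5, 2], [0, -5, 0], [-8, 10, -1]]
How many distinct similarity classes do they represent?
Characteristic polynomials: χ_{M1} = (x + 5)^3, χ_{M2} = (x + 5)^3, χ_{M3} = (x + 5)^3, χ_{M4} = (x + 5)^3.

{M1, M2, M4}: invariant factors x + 5, (x + 5)^2.

{M3}: invariant factors x + 5, x + 5, x + 5.

Matrices are similar if and only if their invariant-factor lists agree; the partition into similarity classes is {M1, M2, M4}, {M3}.

2 classes: {M1, M2, M4}, {M3}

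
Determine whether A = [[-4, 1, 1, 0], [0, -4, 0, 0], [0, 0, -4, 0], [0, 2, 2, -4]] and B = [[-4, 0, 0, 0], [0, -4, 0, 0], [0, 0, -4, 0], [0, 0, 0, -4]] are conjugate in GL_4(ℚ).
Both have characteristic polynomial (x + 4)^4, but the minimal polynomial of A is (x + 4)^2 while the minimal polynomial of B is x + 4. The minimal polynomial is a similarity invariant, so A and B are not similar.

No.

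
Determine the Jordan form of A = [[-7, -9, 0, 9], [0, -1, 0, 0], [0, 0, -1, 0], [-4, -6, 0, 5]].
The characteristic polynomial is det(xI - A) = (x + 1)^4, so the eigenvalues are -1 (algebraic multiplicity 4).

For λ = -1: rank(A + I) = 1, rank((A + I)^2) = 0. The eigenspace has dimension 4 - 1 = 3, so there are 3 Jordan blocks; the rank sequence gives block sizes [2, 1, 1].

Assembling the blocks gives the Jordan form J above.

J = [[-1, 1, 0, 0], [0, -1, 0, 0], [0, 0, -1, 0], [0, 0, 0, -1]]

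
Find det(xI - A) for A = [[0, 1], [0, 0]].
χ_A(x) = x^2

xI - A = [[x, -1], [0, x]].

Expanding det(xI - A) along the first row:
det(xI - A) = + (x)·det([[x]]) - (-1)·det([[0]]).

Evaluating gives χ_A(x) = x^2.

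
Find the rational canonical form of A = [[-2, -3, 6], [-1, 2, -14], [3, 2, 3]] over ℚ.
R = [[0, 0, 1], [1, 0, -3], [0, 1, 3]]

The invariant factors of A (the non-unit diagonal entries of the Smith normal form of xI - A over ℚ[x]) are (x - 1)^3, each dividing the next. The characteristic polynomial is their product, (x - 1)^3.

The rational canonical form is the block-diagonal matrix of companion matrices C(f_i):
R = [[0, 0, 1], [1, 0, -3], [0, 1, 3]].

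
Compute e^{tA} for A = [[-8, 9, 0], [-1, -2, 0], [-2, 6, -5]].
e^{tA} = [[(1 - 3*t)*e^{-5*t}, 9*t*e^{-5*t}, 0], [-t*e^{-5*t}, (3*t + 1)*e^{-5*t}, 0], [-2*t*e^{-5*t}, 6*t*e^{-5*t}, e^{-5*t}]]

A has Jordan form J = [[-5, 1, 0], [0, -5, 0], [0, 0, -5]] with A = PJP^{-1}, so e^{tA} = P e^{tJ} P^{-1}.

For a Jordan block J_k(λ), e^{tJ_k(λ)} = e^{λt} · (I + tN + t^2 N^2/2! + ... + t^{k-1} N^{k-1}/(k-1)!) where N is the nilpotent superdiagonal part.

Assembling the blocks and conjugating back gives the entries of e^{tA} as shown above.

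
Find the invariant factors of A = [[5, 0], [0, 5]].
The Jordan structure of A has elementary divisors (x - 5), (x - 5). Arranging the block sizes at each eigenvalue in decreasing order and taking row products gives the invariant factors.

Invariant factors (smallest first, each dividing the next): x - 5, x - 5.

Check: the last factor x - 5 is the minimal polynomial, and the product (x - 5)^2 is the characteristic polynomial.

x - 5, x - 5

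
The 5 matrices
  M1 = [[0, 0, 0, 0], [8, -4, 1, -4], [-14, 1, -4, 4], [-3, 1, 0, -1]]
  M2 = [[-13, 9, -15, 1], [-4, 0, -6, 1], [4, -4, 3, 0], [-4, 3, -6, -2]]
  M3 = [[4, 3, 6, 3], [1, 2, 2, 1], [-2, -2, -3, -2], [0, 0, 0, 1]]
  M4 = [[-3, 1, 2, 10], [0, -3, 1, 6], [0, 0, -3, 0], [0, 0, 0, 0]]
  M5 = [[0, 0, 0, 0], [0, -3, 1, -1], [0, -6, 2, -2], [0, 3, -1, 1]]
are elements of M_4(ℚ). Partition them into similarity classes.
Characteristic polynomials: χ_{M1} = x(x + 3)^3, χ_{M2} = (x + 3)^4, χ_{M3} = (x - 1)^4, χ_{M4} = x(x + 3)^3, χ_{M5} = x^4.

{M1, M4}: invariant factors x(x + 3)^3.

{M2}: invariant factors (x + 3)^2, (x + 3)^2.

{M3}: invariant factors x - 1, x - 1, (x - 1)^2.

{M5}: invariant factors x, x, x^2.

Matrices are similar if and only if their invariant-factor lists agree; the partition into similarity classes is {M1, M4}, {M2}, {M3}, {M5}.

4 classes: {M1, M4}, {M2}, {M3}, {M5}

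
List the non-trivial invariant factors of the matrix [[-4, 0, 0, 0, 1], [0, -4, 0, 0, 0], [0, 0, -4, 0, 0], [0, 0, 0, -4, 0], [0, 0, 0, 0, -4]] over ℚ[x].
x + 4, x + 4, x + 4, (x + 4)^2

The Jordan structure of A has elementary divisors (x + 4)^2, (x + 4), (x + 4), (x + 4). Arranging the block sizes at each eigenvalue in decreasing order and taking row products gives the invariant factors.

Invariant factors (smallest first, each dividing the next): x + 4, x + 4, x + 4, (x + 4)^2.

Check: the last factor (x + 4)^2 is the minimal polynomial, and the product (x + 4)^5 is the characteristic polynomial.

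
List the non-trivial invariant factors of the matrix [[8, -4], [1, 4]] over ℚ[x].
(x - 6)^2

The Jordan structure of A has elementary divisors (x - 6)^2. Arranging the block sizes at each eigenvalue in decreasing order and taking row products gives the invariant factors.

Invariant factors (smallest first, each dividing the next): (x - 6)^2.

Check: the last factor (x - 6)^2 is the minimal polynomial, and the product (x - 6)^2 is the characteristic polynomial.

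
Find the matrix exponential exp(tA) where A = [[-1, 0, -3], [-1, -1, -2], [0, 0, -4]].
e^{tA} = [[e^{-t}, 0, (1 - e^{3*t})*e^{-4*t}], [-t*e^{-t}, e^{-t}, ((t - 1)*e^{3*t} + 1)*e^{-4*t}], [0, 0, e^{-4*t}]]

A has Jordan form J = [[-4, 0, 0], [0, -1, 1], [0, 0, -1]] with A = PJP^{-1}, so e^{tA} = P e^{tJ} P^{-1}.

For a Jordan block J_k(λ), e^{tJ_k(λ)} = e^{λt} · (I + tN + t^2 N^2/2! + ... + t^{k-1} N^{k-1}/(k-1)!) where N is the nilpotent superdiagonal part.

Assembling the blocks and conjugating back gives the entries of e^{tA} as shown above.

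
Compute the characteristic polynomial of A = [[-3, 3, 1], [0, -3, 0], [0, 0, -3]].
xI - A = [[x + 3, -3, -1], [0, x + 3, 0], [0, 0, x + 3]].

Expanding det(xI - A) along the first row:
det(xI - A) = + (x + 3)·det([[x + 3, 0], [0, x + 3]]) - (-3)·det([[0, 0], [0, x + 3]]) + (-1)·det([[0, x + 3], [0, 0]]).

Evaluating gives χ_A(x) = x^3 + 9x^2 + 27x + 27 = (x + 3)^3.

χ_A(x) = (x + 3)^3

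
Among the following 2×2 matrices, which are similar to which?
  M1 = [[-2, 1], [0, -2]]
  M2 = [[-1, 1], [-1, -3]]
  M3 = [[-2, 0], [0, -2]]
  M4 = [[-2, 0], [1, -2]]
Characteristic polynomials: χ_{M1} = (x + 2)^2, χ_{M2} = (x + 2)^2, χ_{M3} = (x + 2)^2, χ_{M4} = (x + 2)^2.

{M1, M2, M4}: invariant factors (x + 2)^2.

{M3}: invariant factors x + 2, x + 2.

Matrices are similar if and only if their invariant-factor lists agree; the partition into similarity classes is {M1, M2, M4}, {M3}.

2 classes: {M1, M2, M4}, {M3}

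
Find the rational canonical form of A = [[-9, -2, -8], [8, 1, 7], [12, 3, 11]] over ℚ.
R = [[0, 0, 2], [1, 0, 6], [0, 1, 3]]

The invariant factors of A (the non-unit diagonal entries of the Smith normal form of xI - A over ℚ[x]) are (x + 1)(x^2 - 4x - 2), each dividing the next. The characteristic polynomial is their product, (x + 1)(x^2 - 4x - 2).

The rational canonical form is the block-diagonal matrix of companion matrices C(f_i):
R = [[0, 0, 2], [1, 0, 6], [0, 1, 3]].

Note the characteristic polynomial does not split into linear factors over ℚ, so A has no Jordan form over ℚ; the rational canonical form exists over any field.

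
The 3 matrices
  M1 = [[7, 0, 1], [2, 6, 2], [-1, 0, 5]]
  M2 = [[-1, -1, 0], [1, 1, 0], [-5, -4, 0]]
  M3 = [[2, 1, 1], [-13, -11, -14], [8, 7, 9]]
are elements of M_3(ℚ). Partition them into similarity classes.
Characteristic polynomials: χ_{M1} = (x - 6)^3, χ_{M2} = x^3, χ_{M3} = x^3.

{M1}: invariant factors x - 6, (x - 6)^2.

{M2, M3}: invariant factors x^3.

Matrices are similar if and only if their invariant-factor lists agree; the partition into similarity classes is {M1}, {M2, M3}.

2 classes: {M1}, {M2, M3}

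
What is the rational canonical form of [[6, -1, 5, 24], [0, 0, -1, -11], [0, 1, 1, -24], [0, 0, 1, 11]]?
The invariant factors of A (the non-unit diagonal entries of the Smith normal form of xI - A over ℚ[x]) are x - 6, x(x - 6)^2, each dividing the next. The characteristic polynomial is their product, x(x - 6)^3.

The rational canonical form is the block-diagonal matrix of companion matrices C(f_i):
R = [[6, 0, 0, 0], [0, 0, 0, 0], [0, 1, 0, -36], [0, 0, 1, 12]].

R = [[6, 0, 0, 0], [0, 0, 0, 0], [0, 1, 0, -36], [0, 0, 1, 12]]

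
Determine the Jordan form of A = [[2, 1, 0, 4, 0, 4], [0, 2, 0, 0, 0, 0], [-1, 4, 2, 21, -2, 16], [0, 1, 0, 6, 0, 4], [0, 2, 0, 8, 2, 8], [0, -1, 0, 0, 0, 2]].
The characteristic polynomial is det(xI - A) = (x - 6)(x - 2)^5, so the eigenvalues are 2 (algebraic multiplicity 5), 6 (algebraic multiplicity 1).

For λ = 2: rank(A - 2I) = 3, rank((A - 2I)^2) = 1. The eigenspace has dimension 6 - 3 = 3, so there are 3 Jordan blocks; the rank sequence gives block sizes [2, 2, 1].

For λ = 6: algebraic multiplicity 1 gives one 1×1 block.

Assembling the blocks gives the Jordan form J above.

J = [[2, 1, 0, 0, 0, 0], [0, 2, 0, 0, 0, 0], [0, 0, 2, 1, 0, 0], [0, 0, 0, 2, 0, 0], [0, 0, 0, 0, 2, 0], [0, 0, 0, 0, 0, 6]]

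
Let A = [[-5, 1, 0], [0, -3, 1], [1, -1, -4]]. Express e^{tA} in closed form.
A has Jordan form J = [[-4, 1, 0], [0, -4, 1], [0, 0, -4]] with A = PJP^{-1}, so e^{tA} = P e^{tJ} P^{-1}.

For a Jordan block J_k(λ), e^{tJ_k(λ)} = e^{λt} · (I + tN + t^2 N^2/2! + ... + t^{k-1} N^{k-1}/(k-1)!) where N is the nilpotent superdiagonal part.

Assembling the blocks and conjugating back gives the entries of e^{tA} as shown above.

e^{tA} = [[(t^2/2 - t + 1)*e^{-4*t}, t*e^{-4*t}, t^2*e^{-4*t}/2], [t^2*e^{-4*t}/2, (t + 1)*e^{-4*t}, t*(t + 2)*e^{-4*t}/2], [t*(2 - t)*e^{-4*t}/2, -t*e^{-4*t}, (2 - t^2)*e^{-4*t}/2]]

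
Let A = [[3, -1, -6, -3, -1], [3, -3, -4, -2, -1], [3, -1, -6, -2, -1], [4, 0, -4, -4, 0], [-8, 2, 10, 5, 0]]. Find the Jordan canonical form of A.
J = [[-2, 1, 0, 0, 0], [0, -2, 0, 0, 0], [0, 0, -2, 1, 0], [0, 0, 0, -2, 0], [0, 0, 0, 0, -2]]

The characteristic polynomial is det(xI - A) = (x + 2)^5, so the eigenvalues are -2 (algebraic multiplicity 5).

For λ = -2: rank(A + 2I) = 2, rank((A + 2I)^2) = 0. The eigenspace has dimension 5 - 2 = 3, so there are 3 Jordan blocks; the rank sequence gives block sizes [2, 2, 1].

Assembling the blocks gives the Jordan form J above.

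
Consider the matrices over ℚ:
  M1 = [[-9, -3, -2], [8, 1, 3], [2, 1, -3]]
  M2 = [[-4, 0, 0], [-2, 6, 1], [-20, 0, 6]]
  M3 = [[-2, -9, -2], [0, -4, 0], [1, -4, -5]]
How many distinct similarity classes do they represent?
Characteristic polynomials: χ_{M1} = (x + 3)(x + 4)^2, χ_{M2} = (x - 6)^2(x + 4), χ_{M3} = (x + 3)(x + 4)^2.

{M1, M3}: invariant factors (x + 3)(x + 4)^2.

{M2}: invariant factors (x - 6)^2(x + 4).

Matrices are similar if and only if their invariant-factor lists agree; the partition into similarity classes is {M1, M3}, {M2}.

2 classes: {M1, M3}, {M2}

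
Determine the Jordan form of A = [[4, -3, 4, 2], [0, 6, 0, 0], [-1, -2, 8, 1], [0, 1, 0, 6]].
The characteristic polynomial is det(xI - A) = (x - 6)^4, so the eigenvalues are 6 (algebraic multiplicity 4).

For λ = 6: rank(A - 6I) = 2, rank((A - 6I)^2) = 0. The eigenspace has dimension 4 - 2 = 2, so there are 2 Jordan blocks; the rank sequence gives block sizes [2, 2].

Assembling the blocks gives the Jordan form J above.

J = [[6, 1, 0, 0], [0, 6, 0, 0], [0, 0, 6, 1], [0, 0, 0, 6]]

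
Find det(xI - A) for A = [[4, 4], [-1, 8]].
χ_A(x) = (x - 6)^2

xI - A = [[x - 4, -4], [1, x - 8]].

Expanding det(xI - A) along the first row:
det(xI - A) = + (x - 4)·det([[x - 8]]) - (-4)·det([[1]]).

Evaluating gives χ_A(x) = x^2 - 12x + 36 = (x - 6)^2.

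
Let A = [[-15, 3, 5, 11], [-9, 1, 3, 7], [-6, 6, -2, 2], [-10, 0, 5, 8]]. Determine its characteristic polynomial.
xI - A = [[x + 15, -3, -5, -11], [9, x - 1, -3, -7], [6, -6, x + 2, -2], [10, 0, -5, x - 8]].

Expanding det(xI - A) along the first row:
det(xI - A) = + (x + 15)·det([[x - 1, -3, -7], [-6, x + 2, -2], [0, -5, x - 8]]) - (-3)·det([[9, -3, -7], [6, x + 2, -2], [10, -5, x - 8]]) + (-5)·det([[9, x - 1, -7], [6, -6, -2], [10, 0, x - 8]]) - (-11)·det([[9, x - 1, -3], [6, -6, x + 2], [10, 0, -5]]).

Evaluating gives χ_A(x) = x^4 + 8x^3 + 24x^2 + 32x + 16 = (x + 2)^4.

χ_A(x) = (x + 2)^4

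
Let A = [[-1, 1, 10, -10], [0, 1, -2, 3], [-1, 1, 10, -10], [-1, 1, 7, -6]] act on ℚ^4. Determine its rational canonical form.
R = [[0, 0, 0, 0], [1, 0, 0, 5], [0, 1, 0, -8], [0, 0, 1, 4]]

The invariant factors of A (the non-unit diagonal entries of the Smith normal form of xI - A over ℚ[x]) are x(x - 1)(x^2 - 3x + 5), each dividing the next. The characteristic polynomial is their product, x(x - 1)(x^2 - 3x + 5).

The rational canonical form is the block-diagonal matrix of companion matrices C(f_i):
R = [[0, 0, 0, 0], [1, 0, 0, 5], [0, 1, 0, -8], [0, 0, 1, 4]].

Note the characteristic polynomial does not split into linear factors over ℚ, so A has no Jordan form over ℚ; the rational canonical form exists over any field.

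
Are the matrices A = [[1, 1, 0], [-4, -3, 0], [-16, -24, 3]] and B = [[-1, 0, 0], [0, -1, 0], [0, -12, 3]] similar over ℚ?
Both have characteristic polynomial (x - 3)(x + 1)^2, but the minimal polynomial of A is (x - 3)(x + 1)^2 while the minimal polynomial of B is (x - 3)(x + 1). The minimal polynomial is a similarity invariant, so A and B are not similar.

No.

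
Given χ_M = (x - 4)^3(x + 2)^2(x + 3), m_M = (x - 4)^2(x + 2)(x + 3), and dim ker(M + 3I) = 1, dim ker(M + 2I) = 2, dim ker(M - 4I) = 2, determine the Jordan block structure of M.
λ = -3: algebraic multiplicity 1 (exponent in χ_M), largest block size 1 (exponent in m_M), 1 block (geometric multiplicity). This forces block sizes [1].
λ = -2: algebraic multiplicity 2 (exponent in χ_M), largest block size 1 (exponent in m_M), 2 blocks (geometric multiplicity). These force block sizes [1, 1].
λ = 4: algebraic multiplicity 3 (exponent in χ_M), largest block size 2 (exponent in m_M), 2 blocks (geometric multiplicity). These force block sizes [2, 1].

Jordan blocks: (-3, 1), (-2, 1), (-2, 1), (4, 2), (4, 1)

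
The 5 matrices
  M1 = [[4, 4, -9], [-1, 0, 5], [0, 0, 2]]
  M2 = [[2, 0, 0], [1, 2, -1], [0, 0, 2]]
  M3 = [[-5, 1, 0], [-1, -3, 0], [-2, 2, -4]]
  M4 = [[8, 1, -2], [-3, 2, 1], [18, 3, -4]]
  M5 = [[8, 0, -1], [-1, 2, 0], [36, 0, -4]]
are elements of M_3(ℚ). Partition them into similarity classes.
Characteristic polynomials: χ_{M1} = (x - 2)^3, χ_{M2} = (x - 2)^3, χ_{M3} = (x + 4)^3, χ_{M4} = (x - 2)^3, χ_{M5} = (x - 2)^3.

{M1, M4, M5}: invariant factors (x - 2)^3.

{M2}: invariant factors x - 2, (x - 2)^2.

{M3}: invariant factors x + 4, (x + 4)^2.

Matrices are similar if and only if their invariant-factor lists agree; the partition into similarity classes is {M1, M4, M5}, {M2}, {M3}.

3 classes: {M1, M4, M5}, {M2}, {M3}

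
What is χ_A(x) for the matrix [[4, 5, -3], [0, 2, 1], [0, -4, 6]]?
χ_A(x) = (x - 4)^3

xI - A = [[x - 4, -5, 3], [0, x - 2, -1], [0, 4, x - 6]].

Expanding det(xI - A) along the first row:
det(xI - A) = + (x - 4)·det([[x - 2, -1], [4, x - 6]]) - (-5)·det([[0, -1], [0, x - 6]]) + (3)·det([[0, x - 2], [0, 4]]).

Evaluating gives χ_A(x) = x^3 - 12x^2 + 48x - 64 = (x - 4)^3.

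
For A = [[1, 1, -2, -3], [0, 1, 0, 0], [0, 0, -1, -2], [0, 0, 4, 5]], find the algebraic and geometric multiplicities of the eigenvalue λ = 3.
algebraic multiplicity 1, geometric multiplicity 1

The characteristic polynomial is (x - 3)(x - 1)^3, so the factor x - 3 appears with exponent 1: the algebraic multiplicity is 1.

rank(A - 3I) = 3, so the eigenspace has dimension 4 - 3 = 1: the geometric multiplicity is 1.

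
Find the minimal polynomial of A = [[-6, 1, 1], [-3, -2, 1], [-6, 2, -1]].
The characteristic polynomial factors as (x + 3)^3. The minimal polynomial is ∏(x - λ)^{k_λ} where k_λ is the size of the largest Jordan block at λ.

For λ = -3: rank(A + 3I) = 1, and the largest Jordan block has size 2 (the smallest k with rank((A + 3I)^k) = rank((A + 3I)^(k+1))).

So m_A(x) = (x + 3)^2.

m_A(x) = (x + 3)^2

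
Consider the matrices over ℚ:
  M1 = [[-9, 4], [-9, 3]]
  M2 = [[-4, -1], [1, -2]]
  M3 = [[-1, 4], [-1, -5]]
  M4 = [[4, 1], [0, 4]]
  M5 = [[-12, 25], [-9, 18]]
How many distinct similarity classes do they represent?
Characteristic polynomials: χ_{M1} = (x + 3)^2, χ_{M2} = (x + 3)^2, χ_{M3} = (x + 3)^2, χ_{M4} = (x - 4)^2, χ_{M5} = (x - 3)^2.

{M1, M2, M3}: invariant factors (x + 3)^2.

{M4}: invariant factors (x - 4)^2.

{M5}: invariant factors (x - 3)^2.

Matrices are similar if and only if their invariant-factor lists agree; the partition into similarity classes is {M1, M2, M3}, {M4}, {M5}.

3 classes: {M1, M2, M3}, {M4}, {M5}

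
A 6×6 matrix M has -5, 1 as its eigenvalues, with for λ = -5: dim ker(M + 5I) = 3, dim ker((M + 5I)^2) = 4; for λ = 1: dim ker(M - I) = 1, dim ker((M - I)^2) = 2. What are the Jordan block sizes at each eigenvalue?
Jordan blocks: (-5, 2), (-5, 1), (-5, 1), (1, 2)

λ = -5: successive nullity increments [3, 1] count blocks of size ≥ k; block sizes are [2, 1, 1].
λ = 1: successive nullity increments [1, 1] count blocks of size ≥ k; block sizes are [2].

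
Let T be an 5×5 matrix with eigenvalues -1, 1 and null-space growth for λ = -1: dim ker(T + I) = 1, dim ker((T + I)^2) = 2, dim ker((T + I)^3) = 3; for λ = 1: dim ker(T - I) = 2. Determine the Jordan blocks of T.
λ = -1: successive nullity increments [1, 1, 1] count blocks of size ≥ k; block sizes are [3].
λ = 1: successive nullity increments [2] count blocks of size ≥ k; block sizes are [1, 1].

Jordan blocks: (-1, 3), (1, 1), (1, 1)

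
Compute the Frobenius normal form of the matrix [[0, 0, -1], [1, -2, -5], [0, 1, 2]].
The invariant factors of A (the non-unit diagonal entries of the Smith normal form of xI - A over ℚ[x]) are x^3 + x + 1, each dividing the next. The characteristic polynomial is their product, x^3 + x + 1.

The rational canonical form is the block-diagonal matrix of companion matrices C(f_i):
R = [[0, 0, -1], [1, 0, -1], [0, 1, 0]].

Note the characteristic polynomial does not split into linear factors over ℚ, so A has no Jordan form over ℚ; the rational canonical form exists over any field.

R = [[0, 0, -1], [1, 0, -1], [0, 1, 0]]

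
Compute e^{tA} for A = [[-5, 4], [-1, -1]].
e^{tA} = [[(1 - 2*t)*e^{-3*t}, 4*t*e^{-3*t}], [-t*e^{-3*t}, (2*t + 1)*e^{-3*t}]]

A has Jordan form J = [[-3, 1], [0, -3]] with A = PJP^{-1}, so e^{tA} = P e^{tJ} P^{-1}.

For a Jordan block J_k(λ), e^{tJ_k(λ)} = e^{λt} · (I + tN + t^2 N^2/2! + ... + t^{k-1} N^{k-1}/(k-1)!) where N is the nilpotent superdiagonal part.

Assembling the blocks and conjugating back gives the entries of e^{tA} as shown above.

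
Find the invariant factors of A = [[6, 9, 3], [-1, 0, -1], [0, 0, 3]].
x - 3, (x - 3)^2

The Jordan structure of A has elementary divisors (x - 3)^2, (x - 3). Arranging the block sizes at each eigenvalue in decreasing order and taking row products gives the invariant factors.

Invariant factors (smallest first, each dividing the next): x - 3, (x - 3)^2.

Check: the last factor (x - 3)^2 is the minimal polynomial, and the product (x - 3)^3 is the characteristic polynomial.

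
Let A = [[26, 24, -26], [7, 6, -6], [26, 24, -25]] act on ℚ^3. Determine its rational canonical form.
R = [[0, 0, -12], [1, 0, -8], [0, 1, 7]]

The invariant factors of A (the non-unit diagonal entries of the Smith normal form of xI - A over ℚ[x]) are (x - 3)(x^2 - 4x - 4), each dividing the next. The characteristic polynomial is their product, (x - 3)(x^2 - 4x - 4).

The rational canonical form is the block-diagonal matrix of companion matrices C(f_i):
R = [[0, 0, -12], [1, 0, -8], [0, 1, 7]].

Note the characteristic polynomial does not split into linear factors over ℚ, so A has no Jordan form over ℚ; the rational canonical form exists over any field.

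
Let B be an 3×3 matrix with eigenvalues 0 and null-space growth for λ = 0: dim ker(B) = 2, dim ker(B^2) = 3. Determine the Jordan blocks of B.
λ = 0: successive nullity increments [2, 1] count blocks of size ≥ k; block sizes are [2, 1].

Jordan blocks: (0, 2), (0, 1)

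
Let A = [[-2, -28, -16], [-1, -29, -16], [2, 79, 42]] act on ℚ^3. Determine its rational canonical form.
R = [[0, 0, -36], [1, 0, -24], [0, 1, 11]]

The invariant factors of A (the non-unit diagonal entries of the Smith normal form of xI - A over ℚ[x]) are (x - 6)^2(x + 1), each dividing the next. The characteristic polynomial is their product, (x - 6)^2(x + 1).

The rational canonical form is the block-diagonal matrix of companion matrices C(f_i):
R = [[0, 0, -36], [1, 0, -24], [0, 1, 11]].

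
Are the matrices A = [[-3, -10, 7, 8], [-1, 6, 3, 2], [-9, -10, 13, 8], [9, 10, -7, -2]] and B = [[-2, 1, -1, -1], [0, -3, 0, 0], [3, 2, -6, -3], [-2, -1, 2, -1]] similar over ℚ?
trace(A) = 14 but trace(B) = -12. The trace is a similarity invariant, so A and B are not similar.

No.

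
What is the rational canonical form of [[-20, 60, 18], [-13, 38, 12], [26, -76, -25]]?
R = [[0, 0, -20], [1, 0, -14], [0, 1, -7]]

The invariant factors of A (the non-unit diagonal entries of the Smith normal form of xI - A over ℚ[x]) are (x + 5)(x^2 + 2x + 4), each dividing the next. The characteristic polynomial is their product, (x + 5)(x^2 + 2x + 4).

The rational canonical form is the block-diagonal matrix of companion matrices C(f_i):
R = [[0, 0, -20], [1, 0, -14], [0, 1, -7]].

Note the characteristic polynomial does not split into linear factors over ℚ, so A has no Jordan form over ℚ; the rational canonical form exists over any field.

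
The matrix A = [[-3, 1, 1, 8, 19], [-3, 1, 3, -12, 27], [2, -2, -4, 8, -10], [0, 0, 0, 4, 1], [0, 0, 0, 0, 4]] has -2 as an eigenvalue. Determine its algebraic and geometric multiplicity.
algebraic multiplicity 3, geometric multiplicity 2

The characteristic polynomial is (x - 4)^2(x + 2)^3, so the factor x + 2 appears with exponent 3: the algebraic multiplicity is 3.

rank(A + 2I) = 3, so the eigenspace has dimension 5 - 3 = 2: the geometric multiplicity is 2.

Since 2 < 3, A is not diagonalizable.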